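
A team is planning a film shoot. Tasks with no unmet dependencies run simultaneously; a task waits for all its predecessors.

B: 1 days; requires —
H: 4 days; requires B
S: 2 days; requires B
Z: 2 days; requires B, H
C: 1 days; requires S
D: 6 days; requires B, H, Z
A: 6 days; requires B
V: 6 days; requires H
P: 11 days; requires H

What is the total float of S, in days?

12

Critical path: B→H→P = 1+4+11 = 16, so the finish is 16 days.
Longest path through S: 4 days (earliest finish 3, latest finish 15).
So S can slip 15 − 3 = 12 days.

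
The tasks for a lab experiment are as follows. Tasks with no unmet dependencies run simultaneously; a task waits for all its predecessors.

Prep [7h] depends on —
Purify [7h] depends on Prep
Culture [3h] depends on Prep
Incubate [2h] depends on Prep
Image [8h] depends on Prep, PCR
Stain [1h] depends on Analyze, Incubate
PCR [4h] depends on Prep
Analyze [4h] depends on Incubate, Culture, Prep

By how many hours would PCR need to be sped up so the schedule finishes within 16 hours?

Current finish: 19 hours; target: 16.
PCR is on every critical path, so each hour cut from PCR cuts the finish by one (this holds down to a finish of 16).
Need 19 − 16 = 3 hours off PCR → PCR becomes 1 hour, finish becomes 16.

3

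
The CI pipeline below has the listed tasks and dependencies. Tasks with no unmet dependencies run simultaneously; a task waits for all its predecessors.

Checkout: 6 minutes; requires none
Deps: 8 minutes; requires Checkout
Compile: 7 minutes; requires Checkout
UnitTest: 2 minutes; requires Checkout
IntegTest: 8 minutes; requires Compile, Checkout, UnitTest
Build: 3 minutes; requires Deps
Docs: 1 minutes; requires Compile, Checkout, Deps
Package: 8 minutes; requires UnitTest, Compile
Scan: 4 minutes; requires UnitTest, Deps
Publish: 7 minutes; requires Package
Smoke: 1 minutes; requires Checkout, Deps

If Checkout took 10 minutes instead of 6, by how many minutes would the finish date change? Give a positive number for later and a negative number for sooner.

4

Actual critical path: Checkout→Compile→Package→Publish = 6+7+8+7 = 28 ⇒ 28 minutes.
Checkout lies on that path, so at 10 minutes the path becomes 32 minutes.
No other chain overtakes it, so the finish is 32 minutes.
Change in finish: 32 − 28 = +4 minutes.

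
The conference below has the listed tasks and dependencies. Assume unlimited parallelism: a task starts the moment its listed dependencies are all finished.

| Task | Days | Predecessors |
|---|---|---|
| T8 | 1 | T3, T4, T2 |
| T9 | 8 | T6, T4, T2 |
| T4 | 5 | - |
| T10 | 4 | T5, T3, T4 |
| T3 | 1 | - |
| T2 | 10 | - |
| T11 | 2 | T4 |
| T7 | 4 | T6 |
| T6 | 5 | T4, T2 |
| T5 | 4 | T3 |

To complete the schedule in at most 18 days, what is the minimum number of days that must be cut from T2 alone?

5

Current finish: 23 days; target: 18.
T2 is on every critical path, so each day cut from T2 cuts the finish by one (this holds down to a finish of 18).
Need 23 − 18 = 5 days off T2 → T2 becomes 5 days, finish becomes 18.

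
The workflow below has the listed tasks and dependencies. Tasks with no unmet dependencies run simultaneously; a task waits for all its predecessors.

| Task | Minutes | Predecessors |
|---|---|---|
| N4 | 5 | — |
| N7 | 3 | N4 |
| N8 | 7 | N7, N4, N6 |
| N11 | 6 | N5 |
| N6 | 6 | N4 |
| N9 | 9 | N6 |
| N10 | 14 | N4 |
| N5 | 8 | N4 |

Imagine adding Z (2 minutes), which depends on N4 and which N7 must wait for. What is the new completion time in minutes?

Originally the schedule takes 20 minutes.
With Z inserted, N7 now waits for max(N4, Z).
New critical path: N4→N6→N9 = 5+6+9 = 20 ⇒ 20 minutes.

20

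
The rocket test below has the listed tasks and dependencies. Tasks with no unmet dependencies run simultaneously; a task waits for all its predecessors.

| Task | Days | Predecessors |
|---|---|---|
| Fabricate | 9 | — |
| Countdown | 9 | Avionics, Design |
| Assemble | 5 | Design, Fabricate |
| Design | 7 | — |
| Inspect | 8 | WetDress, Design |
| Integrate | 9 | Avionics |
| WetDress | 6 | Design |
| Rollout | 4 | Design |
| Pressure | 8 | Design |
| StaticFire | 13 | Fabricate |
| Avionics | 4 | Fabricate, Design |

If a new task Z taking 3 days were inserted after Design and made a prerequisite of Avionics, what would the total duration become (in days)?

23

Originally the plan takes 22 days.
With Z inserted, Avionics now waits for max(Fabricate, Design, Z).
New critical path: Design→Z→Avionics→Integrate = 7+3+4+9 = 23 ⇒ 23 days.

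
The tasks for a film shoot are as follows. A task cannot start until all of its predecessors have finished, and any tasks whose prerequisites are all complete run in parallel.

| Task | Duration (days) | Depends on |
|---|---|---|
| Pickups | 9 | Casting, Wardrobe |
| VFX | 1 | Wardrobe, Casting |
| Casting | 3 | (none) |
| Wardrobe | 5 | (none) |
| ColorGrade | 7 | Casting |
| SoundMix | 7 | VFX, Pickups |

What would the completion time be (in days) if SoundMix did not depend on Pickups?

With the dependency in place, Wardrobe→Pickups→SoundMix = 5+9+7 = 21 sets the finish at 21 days.
Without Pickups→SoundMix, SoundMix's earliest start moves from 14 to 6.
New critical path: Wardrobe→Pickups = 5+9 = 14 ⇒ 14 days.

14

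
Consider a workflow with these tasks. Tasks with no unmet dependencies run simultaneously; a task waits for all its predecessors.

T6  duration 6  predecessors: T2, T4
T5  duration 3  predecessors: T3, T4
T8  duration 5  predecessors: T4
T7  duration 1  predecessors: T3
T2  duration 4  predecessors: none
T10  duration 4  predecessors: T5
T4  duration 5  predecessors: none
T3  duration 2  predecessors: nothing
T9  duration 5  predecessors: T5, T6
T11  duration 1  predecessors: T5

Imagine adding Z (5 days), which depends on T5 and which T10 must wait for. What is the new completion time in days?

17

Originally the workflow takes 16 days.
With Z inserted, T10 now waits for max(T5, Z).
New critical path: T4→T5→Z→T10 = 5+3+5+4 = 17 ⇒ 17 days.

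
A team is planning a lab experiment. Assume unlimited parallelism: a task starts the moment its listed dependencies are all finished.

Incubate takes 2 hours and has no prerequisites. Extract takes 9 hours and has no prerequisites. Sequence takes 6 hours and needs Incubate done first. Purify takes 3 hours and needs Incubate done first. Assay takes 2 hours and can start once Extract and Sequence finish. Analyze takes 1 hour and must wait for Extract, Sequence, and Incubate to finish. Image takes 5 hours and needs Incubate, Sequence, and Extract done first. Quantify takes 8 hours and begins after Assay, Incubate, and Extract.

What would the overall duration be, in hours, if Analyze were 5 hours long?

The binding path is Extract→Assay→Quantify = 9+2+8 = 19; finish at 19 hours.
Analyze has 9 hours of float (longest path through it is 10).
No other chain overtakes it, so the finish is 19 hours.

19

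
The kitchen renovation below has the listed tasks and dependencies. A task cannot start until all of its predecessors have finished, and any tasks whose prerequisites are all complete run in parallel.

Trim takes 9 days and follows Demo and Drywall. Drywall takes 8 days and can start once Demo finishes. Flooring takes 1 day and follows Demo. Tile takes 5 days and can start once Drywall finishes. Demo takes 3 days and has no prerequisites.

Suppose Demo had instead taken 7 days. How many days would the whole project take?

As given, the longest chain is Demo→Drywall→Trim = 3+8+9 = 20, so the finish is 20 days.
Since Demo is critical, the +4 change carries straight to that chain (now 24 days).
The critical path is still Demo→Drywall→Trim; finish is now 24 days.

24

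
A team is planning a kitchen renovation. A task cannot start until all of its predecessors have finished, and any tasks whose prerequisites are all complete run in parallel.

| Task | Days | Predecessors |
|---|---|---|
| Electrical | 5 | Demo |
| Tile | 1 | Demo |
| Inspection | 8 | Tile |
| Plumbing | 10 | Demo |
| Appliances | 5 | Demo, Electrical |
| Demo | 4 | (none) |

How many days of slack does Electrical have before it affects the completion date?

Demo→Plumbing = 4+10 = 14 sets the makespan at 14 days.
Electrical finishes as early as 9 and must finish by 9.
Float = 14 − 14 = 0.

0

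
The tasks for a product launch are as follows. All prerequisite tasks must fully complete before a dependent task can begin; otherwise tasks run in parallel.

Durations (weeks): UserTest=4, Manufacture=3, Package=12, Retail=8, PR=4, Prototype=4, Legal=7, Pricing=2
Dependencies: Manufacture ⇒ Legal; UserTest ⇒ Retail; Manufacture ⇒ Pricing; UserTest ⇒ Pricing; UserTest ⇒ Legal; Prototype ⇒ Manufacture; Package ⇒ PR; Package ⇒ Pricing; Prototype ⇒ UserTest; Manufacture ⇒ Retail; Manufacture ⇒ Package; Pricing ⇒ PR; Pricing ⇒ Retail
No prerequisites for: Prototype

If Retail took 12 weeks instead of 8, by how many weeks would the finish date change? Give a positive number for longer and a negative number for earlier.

Actual critical path: Prototype→Manufacture→Package→Pricing→Retail = 4+3+12+2+8 = 29 ⇒ 29 weeks.
Retail is on the critical path; changing it to 12 makes that path 33 weeks.
That remains the longest chain; total 33 weeks.
Change in finish: 33 − 29 = +4 weeks.

4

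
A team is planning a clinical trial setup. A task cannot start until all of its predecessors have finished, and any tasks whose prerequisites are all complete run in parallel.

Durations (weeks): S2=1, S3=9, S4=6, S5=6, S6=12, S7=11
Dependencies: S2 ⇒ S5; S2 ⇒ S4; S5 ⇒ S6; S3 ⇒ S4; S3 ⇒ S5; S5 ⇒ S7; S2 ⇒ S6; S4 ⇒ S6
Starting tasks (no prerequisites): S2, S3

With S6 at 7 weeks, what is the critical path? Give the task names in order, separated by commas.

Critical path before the change: S3→S4→S6 = 9+6+12 = 27 giving 27 weeks.
S6 lies on that path, so at 7 weeks the path becomes 22 weeks.
Now S3→S5→S7 = 9+6+11 = 26 is longest, so the finish becomes 26 weeks.

S3, S5, S7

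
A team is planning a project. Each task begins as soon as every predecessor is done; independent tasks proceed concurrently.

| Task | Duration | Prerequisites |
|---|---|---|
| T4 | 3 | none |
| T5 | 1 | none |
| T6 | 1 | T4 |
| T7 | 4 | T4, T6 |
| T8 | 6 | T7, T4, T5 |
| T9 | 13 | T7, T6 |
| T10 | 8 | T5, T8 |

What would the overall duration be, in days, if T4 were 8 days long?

27

Baseline: T4→T6→T7→T8→T10 = 3+1+4+6+8 = 22 → 22 days.
T4 is on the critical path; changing it to 8 makes that path 27 days.
No other chain overtakes it, so the finish is 27 days.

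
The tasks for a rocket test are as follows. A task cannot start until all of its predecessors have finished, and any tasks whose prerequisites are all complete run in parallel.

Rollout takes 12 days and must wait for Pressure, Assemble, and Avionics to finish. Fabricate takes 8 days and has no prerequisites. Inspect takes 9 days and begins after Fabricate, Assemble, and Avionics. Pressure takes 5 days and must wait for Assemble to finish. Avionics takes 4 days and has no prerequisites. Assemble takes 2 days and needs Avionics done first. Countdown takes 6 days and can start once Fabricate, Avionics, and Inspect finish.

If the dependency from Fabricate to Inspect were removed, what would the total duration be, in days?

23

Original critical path: Fabricate→Inspect→Countdown = 8+9+6 = 23 ⇒ 23 days.
Without Fabricate→Inspect, Inspect's earliest start moves from 8 to 6.
The longest chain is now Avionics→Assemble→Pressure→Rollout = 4+2+5+12 = 23, so the project takes 23 days.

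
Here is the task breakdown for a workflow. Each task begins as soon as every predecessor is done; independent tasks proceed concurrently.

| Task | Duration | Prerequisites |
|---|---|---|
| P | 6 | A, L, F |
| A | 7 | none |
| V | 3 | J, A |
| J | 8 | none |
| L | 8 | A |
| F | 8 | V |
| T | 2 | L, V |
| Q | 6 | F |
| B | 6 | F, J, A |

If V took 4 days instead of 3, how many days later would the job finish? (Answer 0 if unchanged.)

As given, the longest chain is J→V→F→Q = 8+3+8+6 = 25, so the finish is 25 days.
Since V is critical, the +1 change carries straight to that chain (now 26 days).
That remains the longest chain; total 26 days.
Change in finish: 26 − 25 = +1 days.

1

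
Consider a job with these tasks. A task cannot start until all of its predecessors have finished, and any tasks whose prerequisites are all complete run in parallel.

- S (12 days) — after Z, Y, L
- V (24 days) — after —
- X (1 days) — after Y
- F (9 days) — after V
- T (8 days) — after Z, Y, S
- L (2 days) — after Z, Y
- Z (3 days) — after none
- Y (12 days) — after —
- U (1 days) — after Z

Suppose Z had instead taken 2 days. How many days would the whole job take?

34

Baseline: Y→L→S→T = 12+2+12+8 = 34 → 34 days.
The longest path through Z is only 25 days, so Z has float 9.
The critical path is still Y→L→S→T; finish is now 34 days.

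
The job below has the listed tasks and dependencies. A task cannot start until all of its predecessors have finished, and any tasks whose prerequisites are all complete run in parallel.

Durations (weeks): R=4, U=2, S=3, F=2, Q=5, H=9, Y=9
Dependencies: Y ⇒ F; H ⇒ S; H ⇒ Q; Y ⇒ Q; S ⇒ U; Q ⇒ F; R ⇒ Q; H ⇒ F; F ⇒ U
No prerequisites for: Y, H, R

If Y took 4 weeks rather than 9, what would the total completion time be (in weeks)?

As given, the longest chain is Y→Q→F→U = 9+5+2+2 = 18, so the finish is 18 weeks.
Since Y is critical, the -5 change carries straight to that chain (now 13 weeks).
Now H→Q→F→U = 9+5+2+2 = 18 is longest, so the finish becomes 18 weeks.

18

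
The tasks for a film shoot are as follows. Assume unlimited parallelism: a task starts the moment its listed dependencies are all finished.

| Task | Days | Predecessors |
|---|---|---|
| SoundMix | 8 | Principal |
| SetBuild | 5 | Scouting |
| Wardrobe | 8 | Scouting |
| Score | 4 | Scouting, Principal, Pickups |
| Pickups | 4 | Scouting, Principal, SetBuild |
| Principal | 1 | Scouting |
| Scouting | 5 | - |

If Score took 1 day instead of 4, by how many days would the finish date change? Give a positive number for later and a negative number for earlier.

Critical path before the change: Scouting→SetBuild→Pickups→Score = 5+5+4+4 = 18 giving 18 days.
Score is on the critical path; changing it to 1 makes that path 15 days.
That remains the longest chain; total 15 days.
Change in finish: 15 − 18 = -3 days.

-3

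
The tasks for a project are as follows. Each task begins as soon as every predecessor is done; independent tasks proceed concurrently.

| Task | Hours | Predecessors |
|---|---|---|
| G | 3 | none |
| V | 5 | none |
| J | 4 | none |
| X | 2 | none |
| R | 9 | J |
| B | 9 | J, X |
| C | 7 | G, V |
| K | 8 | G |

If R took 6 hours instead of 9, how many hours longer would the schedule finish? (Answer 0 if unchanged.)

0

Critical path before the change: J→R = 4+9 = 13 giving 13 hours.
Since R is critical, the -3 change carries straight to that chain (now 10 hours).
The binding chain switches to J→B = 4+9 = 13; finish 13 hours.
Change in finish: 13 − 13 = +0 hours.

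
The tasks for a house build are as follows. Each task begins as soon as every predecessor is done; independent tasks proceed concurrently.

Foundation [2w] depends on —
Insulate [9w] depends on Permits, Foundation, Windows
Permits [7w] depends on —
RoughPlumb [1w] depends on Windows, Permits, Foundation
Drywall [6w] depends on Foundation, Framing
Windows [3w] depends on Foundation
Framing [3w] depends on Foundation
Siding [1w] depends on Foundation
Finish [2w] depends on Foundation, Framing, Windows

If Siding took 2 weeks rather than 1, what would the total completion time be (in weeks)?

The binding path is Permits→Insulate = 7+9 = 16; finish at 16 weeks.
Siding is off the critical path — its longest chain is 3 weeks, giving 13 of slack.
That remains the longest chain; total 16 weeks.

16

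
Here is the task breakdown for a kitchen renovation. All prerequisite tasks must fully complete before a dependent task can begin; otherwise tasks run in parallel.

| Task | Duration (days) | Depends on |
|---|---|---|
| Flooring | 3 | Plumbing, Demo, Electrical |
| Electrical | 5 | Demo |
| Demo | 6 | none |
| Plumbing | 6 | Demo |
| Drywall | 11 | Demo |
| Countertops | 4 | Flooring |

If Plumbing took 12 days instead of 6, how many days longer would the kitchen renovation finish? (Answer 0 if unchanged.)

6

Critical path before the change: Demo→Plumbing→Flooring→Countertops = 6+6+3+4 = 19 giving 19 days.
Since Plumbing is critical, the +6 change carries straight to that chain (now 25 days).
The critical path is still Demo→Plumbing→Flooring→Countertops; finish is now 25 days.
Change in finish: 25 − 19 = +6 days.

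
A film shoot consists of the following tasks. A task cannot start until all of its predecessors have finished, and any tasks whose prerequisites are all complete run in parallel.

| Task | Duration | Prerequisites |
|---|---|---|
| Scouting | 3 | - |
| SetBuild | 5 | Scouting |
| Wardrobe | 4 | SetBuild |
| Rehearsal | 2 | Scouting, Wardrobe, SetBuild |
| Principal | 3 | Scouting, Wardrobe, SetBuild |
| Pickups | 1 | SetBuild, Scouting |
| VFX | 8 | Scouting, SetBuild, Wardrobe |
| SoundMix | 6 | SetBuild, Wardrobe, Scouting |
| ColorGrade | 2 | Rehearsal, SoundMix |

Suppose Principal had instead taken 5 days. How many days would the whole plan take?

Actual critical path: Scouting→SetBuild→Wardrobe→VFX = 3+5+4+8 = 20 ⇒ 20 days.
Principal is off the critical path — its longest chain is 15 days, giving 5 of slack.
No other chain overtakes it, so the finish is 20 days.

20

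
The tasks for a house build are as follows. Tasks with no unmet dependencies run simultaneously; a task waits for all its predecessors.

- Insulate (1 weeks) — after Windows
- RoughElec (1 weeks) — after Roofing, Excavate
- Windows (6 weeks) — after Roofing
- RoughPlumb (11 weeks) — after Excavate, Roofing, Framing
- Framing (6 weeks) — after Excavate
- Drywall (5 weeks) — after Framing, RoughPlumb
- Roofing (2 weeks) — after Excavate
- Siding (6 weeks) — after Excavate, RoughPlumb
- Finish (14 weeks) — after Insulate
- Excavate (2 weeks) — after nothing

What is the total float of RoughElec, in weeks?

20

Critical path: Excavate→Framing→RoughPlumb→Siding = 2+6+11+6 = 25, so the finish is 25 weeks.
The longest chain containing RoughElec totals 5 weeks.
Float = 25 − 5 = 20.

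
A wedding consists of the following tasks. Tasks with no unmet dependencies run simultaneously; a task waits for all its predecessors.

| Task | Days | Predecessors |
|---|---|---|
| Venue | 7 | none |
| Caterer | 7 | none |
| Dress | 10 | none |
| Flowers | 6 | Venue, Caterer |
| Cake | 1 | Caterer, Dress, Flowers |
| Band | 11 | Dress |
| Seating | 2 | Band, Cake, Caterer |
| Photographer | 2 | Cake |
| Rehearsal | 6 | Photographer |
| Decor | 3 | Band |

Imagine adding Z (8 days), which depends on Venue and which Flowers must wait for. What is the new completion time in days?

Originally the project takes 24 days.
With Z inserted, Flowers now waits for max(Venue, Caterer, Z).
New critical path: Venue→Z→Flowers→Cake→Photographer→Rehearsal = 7+8+6+1+2+6 = 30 ⇒ 30 days.

30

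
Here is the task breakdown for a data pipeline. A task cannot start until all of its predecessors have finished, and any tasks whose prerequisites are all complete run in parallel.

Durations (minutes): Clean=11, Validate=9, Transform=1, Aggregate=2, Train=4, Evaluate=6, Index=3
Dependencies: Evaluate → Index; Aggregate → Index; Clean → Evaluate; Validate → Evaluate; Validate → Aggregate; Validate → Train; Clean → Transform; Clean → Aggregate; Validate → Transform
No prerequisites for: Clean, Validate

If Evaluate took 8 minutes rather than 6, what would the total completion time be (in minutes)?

As given, the longest chain is Clean→Evaluate→Index = 11+6+3 = 20, so the finish is 20 minutes.
Evaluate lies on that path, so at 8 minutes the path becomes 22 minutes.
That remains the longest chain; total 22 minutes.

22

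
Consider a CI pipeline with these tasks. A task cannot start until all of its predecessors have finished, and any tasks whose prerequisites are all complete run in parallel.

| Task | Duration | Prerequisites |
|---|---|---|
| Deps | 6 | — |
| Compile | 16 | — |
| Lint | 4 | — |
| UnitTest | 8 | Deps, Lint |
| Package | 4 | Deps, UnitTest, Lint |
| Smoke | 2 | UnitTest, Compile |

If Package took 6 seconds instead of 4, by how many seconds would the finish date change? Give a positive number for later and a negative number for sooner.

The binding path is Deps→UnitTest→Package = 6+8+4 = 18; finish at 18 seconds.
Package lies on that path, so at 6 seconds the path becomes 20 seconds.
That remains the longest chain; total 20 seconds.
Change in finish: 20 − 18 = +2 seconds.

2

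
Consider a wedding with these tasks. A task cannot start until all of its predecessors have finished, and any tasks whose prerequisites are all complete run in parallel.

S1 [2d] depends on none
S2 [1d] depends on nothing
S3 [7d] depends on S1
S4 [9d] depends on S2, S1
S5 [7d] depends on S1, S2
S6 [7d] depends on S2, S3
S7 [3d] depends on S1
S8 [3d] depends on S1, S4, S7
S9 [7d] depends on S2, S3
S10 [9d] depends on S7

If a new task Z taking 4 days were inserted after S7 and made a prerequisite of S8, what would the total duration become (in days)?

Originally the project takes 16 days.
With Z inserted, S8 now waits for max(S1, S4, S7, Z).
New critical path: S1→S3→S6 = 2+7+7 = 16 ⇒ 16 days.

16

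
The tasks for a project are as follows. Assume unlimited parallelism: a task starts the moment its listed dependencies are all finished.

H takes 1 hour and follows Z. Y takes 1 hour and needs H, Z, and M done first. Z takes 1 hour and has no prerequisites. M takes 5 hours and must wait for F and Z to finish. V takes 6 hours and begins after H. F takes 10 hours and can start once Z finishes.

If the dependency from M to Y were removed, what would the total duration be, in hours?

Before: longest chain Z→F→M→Y = 1+10+5+1 = 17, finish 17.
Without M→Y, Y's earliest start moves from 16 to 2.
New critical path: Z→F→M = 1+10+5 = 16 ⇒ 16 hours.

16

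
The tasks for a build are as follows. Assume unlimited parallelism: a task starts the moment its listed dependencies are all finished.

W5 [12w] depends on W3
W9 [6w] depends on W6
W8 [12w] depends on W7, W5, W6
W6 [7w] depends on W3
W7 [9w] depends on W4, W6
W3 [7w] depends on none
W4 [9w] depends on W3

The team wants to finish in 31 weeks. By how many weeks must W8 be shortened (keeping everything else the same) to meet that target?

Current finish: 37 weeks; target: 31.
W8 is on every critical path, so each week cut from W8 cuts the finish by one (this holds down to a finish of 26).
Need 37 − 31 = 6 weeks off W8 → W8 becomes 6 weeks, finish becomes 31.

6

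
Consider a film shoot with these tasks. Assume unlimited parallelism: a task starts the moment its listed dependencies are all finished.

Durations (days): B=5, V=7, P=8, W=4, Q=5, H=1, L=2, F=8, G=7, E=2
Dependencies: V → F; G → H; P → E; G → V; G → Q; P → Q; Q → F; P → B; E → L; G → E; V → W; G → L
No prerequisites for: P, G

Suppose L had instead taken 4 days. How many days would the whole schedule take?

22

Actual critical path: G→V→F = 7+7+8 = 22 ⇒ 22 days.
L has 10 days of float (longest path through it is 12).
The critical path is still G→V→F; finish is now 22 days.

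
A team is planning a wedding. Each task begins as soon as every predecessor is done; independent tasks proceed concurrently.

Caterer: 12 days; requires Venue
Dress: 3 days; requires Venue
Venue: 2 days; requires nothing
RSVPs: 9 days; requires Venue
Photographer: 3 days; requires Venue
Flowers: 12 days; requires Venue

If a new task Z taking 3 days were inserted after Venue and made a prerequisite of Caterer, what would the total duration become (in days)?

Originally the wedding takes 14 days.
With Z inserted, Caterer now waits for max(Venue, Z).
New critical path: Venue→Z→Caterer = 2+3+12 = 17 ⇒ 17 days.

17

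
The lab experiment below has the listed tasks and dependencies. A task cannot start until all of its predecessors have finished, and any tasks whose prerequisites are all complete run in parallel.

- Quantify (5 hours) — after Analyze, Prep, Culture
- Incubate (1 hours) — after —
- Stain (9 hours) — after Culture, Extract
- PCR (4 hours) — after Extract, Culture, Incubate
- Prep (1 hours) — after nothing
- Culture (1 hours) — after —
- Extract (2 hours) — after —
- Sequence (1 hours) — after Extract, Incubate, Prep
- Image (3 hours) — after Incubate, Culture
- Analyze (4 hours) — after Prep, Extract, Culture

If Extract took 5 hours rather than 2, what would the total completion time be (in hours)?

14

Critical path before the change: Extract→Analyze→Quantify = 2+4+5 = 11 giving 11 hours.
Extract lies on that path, so at 5 hours the path becomes 14 hours.
That remains the longest chain; total 14 hours.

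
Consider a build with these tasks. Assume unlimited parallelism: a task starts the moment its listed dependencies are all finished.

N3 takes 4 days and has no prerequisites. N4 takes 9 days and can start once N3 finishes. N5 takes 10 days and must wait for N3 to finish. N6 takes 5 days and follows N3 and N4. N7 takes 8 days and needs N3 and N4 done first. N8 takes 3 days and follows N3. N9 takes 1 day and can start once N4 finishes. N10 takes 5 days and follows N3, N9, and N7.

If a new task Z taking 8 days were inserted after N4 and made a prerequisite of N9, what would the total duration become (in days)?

27

Originally the schedule takes 26 days.
With Z inserted, N9 now waits for max(N4, Z).
New critical path: N3→N4→Z→N9→N10 = 4+9+8+1+5 = 27 ⇒ 27 days.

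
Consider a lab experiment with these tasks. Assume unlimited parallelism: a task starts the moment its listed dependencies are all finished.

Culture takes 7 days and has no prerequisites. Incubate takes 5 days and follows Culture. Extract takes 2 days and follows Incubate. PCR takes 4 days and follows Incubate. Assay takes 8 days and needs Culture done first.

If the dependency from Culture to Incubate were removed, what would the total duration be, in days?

15

Before: longest chain Culture→Incubate→PCR = 7+5+4 = 16, finish 16.
Without Culture→Incubate, Incubate's earliest start moves from 7 to 0.
New critical path: Culture→Assay = 7+8 = 15 ⇒ 15 days.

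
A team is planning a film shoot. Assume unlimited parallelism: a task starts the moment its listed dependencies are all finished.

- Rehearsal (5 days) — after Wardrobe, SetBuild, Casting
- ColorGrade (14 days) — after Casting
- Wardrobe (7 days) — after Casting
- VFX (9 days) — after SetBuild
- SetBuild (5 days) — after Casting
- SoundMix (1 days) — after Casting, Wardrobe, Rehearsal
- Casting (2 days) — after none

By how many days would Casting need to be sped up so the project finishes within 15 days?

Current finish: 16 days; target: 15.
Casting is on every critical path, so each day cut from Casting cuts the finish by one (this holds down to a finish of 15).
Need 16 − 15 = 1 day off Casting → Casting becomes 1 day, finish becomes 15.

1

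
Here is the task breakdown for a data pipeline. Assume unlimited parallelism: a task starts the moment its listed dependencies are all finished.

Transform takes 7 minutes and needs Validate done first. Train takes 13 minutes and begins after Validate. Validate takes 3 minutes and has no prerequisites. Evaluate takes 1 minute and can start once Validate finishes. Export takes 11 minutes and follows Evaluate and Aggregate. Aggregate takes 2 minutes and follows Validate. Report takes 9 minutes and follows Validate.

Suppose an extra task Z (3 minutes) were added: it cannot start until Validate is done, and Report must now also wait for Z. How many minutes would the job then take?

16

Originally the job takes 16 minutes.
With Z inserted, Report now waits for max(Validate, Z).
New critical path: Validate→Aggregate→Export = 3+2+11 = 16 ⇒ 16 minutes.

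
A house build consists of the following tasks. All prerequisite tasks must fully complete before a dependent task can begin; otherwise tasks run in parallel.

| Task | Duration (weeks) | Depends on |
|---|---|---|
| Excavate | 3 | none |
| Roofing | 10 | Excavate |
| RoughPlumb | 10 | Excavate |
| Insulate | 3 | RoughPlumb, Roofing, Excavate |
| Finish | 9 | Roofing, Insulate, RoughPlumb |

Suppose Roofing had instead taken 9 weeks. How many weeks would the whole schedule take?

Critical path before the change: Excavate→Roofing→Insulate→Finish = 3+10+3+9 = 25 giving 25 weeks.
Roofing is on the critical path; changing it to 9 makes that path 24 weeks.
Now Excavate→RoughPlumb→Insulate→Finish = 3+10+3+9 = 25 is longest, so the finish becomes 25 weeks.

25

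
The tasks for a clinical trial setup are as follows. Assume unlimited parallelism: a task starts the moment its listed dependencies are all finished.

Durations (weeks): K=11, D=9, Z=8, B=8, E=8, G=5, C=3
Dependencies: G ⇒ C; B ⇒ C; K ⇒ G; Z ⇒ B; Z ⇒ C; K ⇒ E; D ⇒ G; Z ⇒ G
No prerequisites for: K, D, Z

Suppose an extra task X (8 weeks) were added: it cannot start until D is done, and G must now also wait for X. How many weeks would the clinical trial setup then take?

Originally the clinical trial setup takes 19 weeks.
With X inserted, G now waits for max(D, Z, K, X).
New critical path: D→X→G→C = 9+8+5+3 = 25 ⇒ 25 weeks.

25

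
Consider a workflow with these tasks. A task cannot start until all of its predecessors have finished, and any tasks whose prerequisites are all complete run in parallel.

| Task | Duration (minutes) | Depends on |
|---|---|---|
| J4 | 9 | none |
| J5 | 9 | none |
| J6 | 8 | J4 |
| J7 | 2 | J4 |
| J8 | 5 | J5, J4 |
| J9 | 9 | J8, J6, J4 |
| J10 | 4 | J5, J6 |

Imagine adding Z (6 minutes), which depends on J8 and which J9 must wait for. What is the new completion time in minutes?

Originally the schedule takes 26 minutes.
With Z inserted, J9 now waits for max(J8, J6, J4, Z).
New critical path: J4→J8→Z→J9 = 9+5+6+9 = 29 ⇒ 29 minutes.

29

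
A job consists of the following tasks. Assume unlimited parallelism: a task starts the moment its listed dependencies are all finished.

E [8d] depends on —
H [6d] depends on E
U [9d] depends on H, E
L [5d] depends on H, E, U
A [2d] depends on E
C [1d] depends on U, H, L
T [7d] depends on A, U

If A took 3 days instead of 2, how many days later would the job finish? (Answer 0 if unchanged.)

0

Actual critical path: E→H→U→T = 8+6+9+7 = 30 ⇒ 30 days.
The longest path through A is only 17 days, so A has float 13.
No other chain overtakes it, so the finish is 30 days.
Change in finish: 30 − 30 = +0 days.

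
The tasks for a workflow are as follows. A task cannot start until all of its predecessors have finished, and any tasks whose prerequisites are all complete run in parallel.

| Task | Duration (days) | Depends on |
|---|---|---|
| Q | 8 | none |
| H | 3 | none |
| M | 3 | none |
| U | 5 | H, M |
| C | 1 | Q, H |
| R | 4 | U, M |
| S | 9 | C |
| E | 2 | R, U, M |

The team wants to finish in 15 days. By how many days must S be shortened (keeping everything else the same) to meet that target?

3

Current finish: 18 days; target: 15.
S is on every critical path, so each day cut from S cuts the finish by one (this holds down to a finish of 14).
Need 18 − 15 = 3 days off S → S becomes 6 days, finish becomes 15.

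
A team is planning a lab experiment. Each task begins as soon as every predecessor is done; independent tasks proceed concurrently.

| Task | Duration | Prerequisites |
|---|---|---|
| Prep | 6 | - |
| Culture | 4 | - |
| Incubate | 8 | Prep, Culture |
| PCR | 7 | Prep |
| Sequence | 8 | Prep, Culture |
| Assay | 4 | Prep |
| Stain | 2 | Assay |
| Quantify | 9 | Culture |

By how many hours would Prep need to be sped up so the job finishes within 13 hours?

Current finish: 14 hours; target: 13.
Prep is on every critical path, so each hour cut from Prep cuts the finish by one (this holds down to a finish of 13).
Need 14 − 13 = 1 hour off Prep → Prep becomes 5 hours, finish becomes 13.

1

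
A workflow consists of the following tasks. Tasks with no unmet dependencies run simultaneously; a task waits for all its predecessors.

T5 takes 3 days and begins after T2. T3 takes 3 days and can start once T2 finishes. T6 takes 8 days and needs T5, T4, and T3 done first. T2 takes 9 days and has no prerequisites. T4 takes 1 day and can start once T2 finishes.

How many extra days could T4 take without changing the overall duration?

2

T2→T3→T6 = 9+3+8 = 20 sets the makespan at 20 days.
T4 finishes as early as 10 and must finish by 12.
So T4 can slip 12 − 10 = 2 days.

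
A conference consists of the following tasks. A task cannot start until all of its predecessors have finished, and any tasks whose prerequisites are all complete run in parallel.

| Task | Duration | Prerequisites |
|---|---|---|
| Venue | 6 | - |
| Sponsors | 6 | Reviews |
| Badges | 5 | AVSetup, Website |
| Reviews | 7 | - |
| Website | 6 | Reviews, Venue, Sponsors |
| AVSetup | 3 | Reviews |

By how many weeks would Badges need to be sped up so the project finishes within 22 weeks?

2

Current finish: 24 weeks; target: 22.
Badges is on every critical path, so each week cut from Badges cuts the finish by one (this holds down to a finish of 20).
Need 24 − 22 = 2 weeks off Badges → Badges becomes 3 weeks, finish becomes 22.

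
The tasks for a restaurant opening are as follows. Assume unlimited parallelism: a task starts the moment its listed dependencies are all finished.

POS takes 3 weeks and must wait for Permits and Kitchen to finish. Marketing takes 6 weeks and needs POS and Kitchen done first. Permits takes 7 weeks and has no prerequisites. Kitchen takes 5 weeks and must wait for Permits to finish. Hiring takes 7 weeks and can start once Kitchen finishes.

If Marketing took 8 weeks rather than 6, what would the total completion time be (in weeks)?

The binding path is Permits→Kitchen→POS→Marketing = 7+5+3+6 = 21; finish at 21 weeks.
Since Marketing is critical, the +2 change carries straight to that chain (now 23 weeks).
That remains the longest chain; total 23 weeks.

23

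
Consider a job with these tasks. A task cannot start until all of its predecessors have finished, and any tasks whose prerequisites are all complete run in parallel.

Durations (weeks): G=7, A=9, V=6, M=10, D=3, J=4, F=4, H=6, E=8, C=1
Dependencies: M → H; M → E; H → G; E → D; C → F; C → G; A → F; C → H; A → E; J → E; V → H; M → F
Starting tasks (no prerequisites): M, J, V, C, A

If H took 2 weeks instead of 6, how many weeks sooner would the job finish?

Actual critical path: M→H→G = 10+6+7 = 23 ⇒ 23 weeks.
Since H is critical, the -4 change carries straight to that chain (now 19 weeks).
New critical path: M→E→D = 10+8+3 = 21 ⇒ 21 weeks.
Change in finish: 21 − 23 = -2 weeks.

2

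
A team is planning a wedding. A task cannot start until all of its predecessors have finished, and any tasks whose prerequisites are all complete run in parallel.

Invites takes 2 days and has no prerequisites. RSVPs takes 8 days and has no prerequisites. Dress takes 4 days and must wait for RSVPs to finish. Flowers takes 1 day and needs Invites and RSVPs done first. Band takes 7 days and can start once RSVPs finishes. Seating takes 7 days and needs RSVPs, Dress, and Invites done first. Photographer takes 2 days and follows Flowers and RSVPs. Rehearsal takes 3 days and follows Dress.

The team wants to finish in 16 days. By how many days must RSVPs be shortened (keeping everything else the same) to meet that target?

Current finish: 19 days; target: 16.
RSVPs is on every critical path, so each day cut from RSVPs cuts the finish by one (this holds down to a finish of 12).
Need 19 − 16 = 3 days off RSVPs → RSVPs becomes 5 days, finish becomes 16.

3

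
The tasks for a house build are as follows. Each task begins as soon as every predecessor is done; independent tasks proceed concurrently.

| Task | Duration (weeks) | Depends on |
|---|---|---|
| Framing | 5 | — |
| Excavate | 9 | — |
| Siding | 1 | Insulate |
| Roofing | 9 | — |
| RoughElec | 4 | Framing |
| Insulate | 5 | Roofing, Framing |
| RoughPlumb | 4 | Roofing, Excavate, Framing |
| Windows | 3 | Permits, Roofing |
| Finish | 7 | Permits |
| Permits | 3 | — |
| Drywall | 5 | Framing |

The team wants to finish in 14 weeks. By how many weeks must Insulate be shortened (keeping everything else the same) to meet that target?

Current finish: 15 weeks; target: 14.
Insulate is on every critical path, so each week cut from Insulate cuts the finish by one (this holds down to a finish of 13).
Need 15 − 14 = 1 week off Insulate → Insulate becomes 4 weeks, finish becomes 14.

1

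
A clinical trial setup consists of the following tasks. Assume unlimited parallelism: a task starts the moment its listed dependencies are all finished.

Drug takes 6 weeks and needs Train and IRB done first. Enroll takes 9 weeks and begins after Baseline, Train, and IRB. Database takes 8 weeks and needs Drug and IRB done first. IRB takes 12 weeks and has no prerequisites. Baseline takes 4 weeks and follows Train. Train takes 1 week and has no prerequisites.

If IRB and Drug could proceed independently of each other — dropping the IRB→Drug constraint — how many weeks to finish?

With the dependency in place, IRB→Drug→Database = 12+6+8 = 26 sets the finish at 26 weeks.
Without IRB→Drug, Drug's earliest start moves from 12 to 1.
After: IRB→Enroll = 12+9 = 21 → 21 weeks.

21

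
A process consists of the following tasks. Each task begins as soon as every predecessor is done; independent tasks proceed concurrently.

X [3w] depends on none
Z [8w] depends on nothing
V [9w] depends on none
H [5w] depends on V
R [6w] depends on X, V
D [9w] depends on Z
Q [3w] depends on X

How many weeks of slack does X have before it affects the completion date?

The longest chain is Z→D = 8+9 = 17; overall finish 17 weeks.
Longest path through X: 9 weeks (earliest finish 3, latest finish 11).
So X can slip 11 − 3 = 8 weeks.

8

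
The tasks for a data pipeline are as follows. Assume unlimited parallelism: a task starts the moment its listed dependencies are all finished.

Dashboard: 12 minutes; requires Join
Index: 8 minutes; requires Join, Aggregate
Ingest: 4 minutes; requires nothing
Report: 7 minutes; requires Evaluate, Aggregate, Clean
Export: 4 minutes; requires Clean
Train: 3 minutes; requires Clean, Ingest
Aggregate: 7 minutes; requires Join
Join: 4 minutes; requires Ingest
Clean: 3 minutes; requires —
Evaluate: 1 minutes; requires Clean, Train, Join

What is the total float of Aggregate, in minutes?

The longest chain is Ingest→Join→Aggregate→Index = 4+4+7+8 = 23; overall finish 23 minutes.
Aggregate finishes as early as 15 and must finish by 15.
So Aggregate can slip 15 − 15 = 0 minutes.

0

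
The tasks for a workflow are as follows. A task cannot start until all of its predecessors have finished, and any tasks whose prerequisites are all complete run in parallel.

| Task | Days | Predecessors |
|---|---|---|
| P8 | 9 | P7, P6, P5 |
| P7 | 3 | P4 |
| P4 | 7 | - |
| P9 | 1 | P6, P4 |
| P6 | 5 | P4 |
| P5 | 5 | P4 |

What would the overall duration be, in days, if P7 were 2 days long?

As given, the longest chain is P4→P5→P8 = 7+5+9 = 21, so the finish is 21 days.
The longest path through P7 is only 19 days, so P7 has float 2.
No other chain overtakes it, so the finish is 21 days.

21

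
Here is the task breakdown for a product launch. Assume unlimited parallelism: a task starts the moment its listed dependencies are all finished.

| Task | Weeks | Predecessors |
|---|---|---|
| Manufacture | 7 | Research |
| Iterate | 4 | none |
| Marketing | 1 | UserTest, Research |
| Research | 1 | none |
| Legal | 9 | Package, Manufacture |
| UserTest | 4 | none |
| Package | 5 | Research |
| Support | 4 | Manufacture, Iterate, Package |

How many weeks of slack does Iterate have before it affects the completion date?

9

The longest chain is Research→Manufacture→Legal = 1+7+9 = 17; overall finish 17 weeks.
Iterate finishes as early as 4 and must finish by 13.
So Iterate can slip 13 − 4 = 9 weeks.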